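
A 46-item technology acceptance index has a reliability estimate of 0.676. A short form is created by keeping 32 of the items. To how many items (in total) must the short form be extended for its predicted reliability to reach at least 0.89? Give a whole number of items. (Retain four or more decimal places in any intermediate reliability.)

First, r for the 32-item form: n = 32/46 = 0.6957, so r_32 = 0.6957·0.676/(1 + (0.6957 − 1)·0.676) = 0.5921
Then solve for n' with r_old = 0.5921, r_target = 0.89: n' = 0.89(1 − 0.5921)/[0.5921(1 − 0.89)] = 5.5739
Total items = 5.5739 × 32 = 178.36, rounded up to 179.

179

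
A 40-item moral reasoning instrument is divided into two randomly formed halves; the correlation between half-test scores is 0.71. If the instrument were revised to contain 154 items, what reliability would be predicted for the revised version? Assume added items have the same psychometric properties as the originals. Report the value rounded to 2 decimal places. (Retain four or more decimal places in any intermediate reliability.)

Full-test reliability from the split-half r: r_full = 2(0.71)/(1 + 0.71) = 0.8304
Then adjust to 154 items: n = 154/40 = 3.8500
r_new = n·r_full / (1 + (n − 1)·r_full) = 3.1970 / 3.3666 ≈ 0.9496

0.95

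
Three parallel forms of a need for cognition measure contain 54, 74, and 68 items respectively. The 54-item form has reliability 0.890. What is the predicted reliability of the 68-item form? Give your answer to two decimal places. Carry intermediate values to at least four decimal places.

0.91

Only the ratio of lengths matters: n = 68/54 = 1.2593
r_{68} = n·r / (1 + (n − 1)·r) = 1.1208 / 1.2308 ≈ 0.9106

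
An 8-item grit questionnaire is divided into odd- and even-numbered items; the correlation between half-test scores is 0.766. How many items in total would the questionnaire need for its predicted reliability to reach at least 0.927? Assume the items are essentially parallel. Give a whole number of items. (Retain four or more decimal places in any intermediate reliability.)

16

Corrected full-test reliability: r_full = 2 × 0.766 / (1 + 0.766) ≈ 0.8675
n = r_tgt(1 − r_full) / [r_full(1 − r_tgt)] = 0.927 × 0.1325 / (0.8675 × 0.073) ≈ 1.9396
Items = 1.9396 × 8 ≈ 15.52 → 16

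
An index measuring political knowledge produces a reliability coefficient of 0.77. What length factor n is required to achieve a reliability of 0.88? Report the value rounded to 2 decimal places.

2.19

n = [0.88 × 0.23] / [0.77 × 0.12]
n = 0.2024 / 0.0924 ≈ 2.1905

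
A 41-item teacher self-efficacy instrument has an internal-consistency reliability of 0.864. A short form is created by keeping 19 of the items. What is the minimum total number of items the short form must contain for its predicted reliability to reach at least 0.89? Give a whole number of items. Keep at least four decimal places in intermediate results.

First, r for the 19-item form: n = 19/41 = 0.4634, so r_19 = 0.4634·0.864/(1 + (0.4634 − 1)·0.864) = 0.7464
Length factor from the short form to reach 0.89: n' = 0.89(1 − 0.7464) / [0.7464(1 − 0.89)] ≈ 2.7490
Items = 2.7490 × 19 ≈ 52.23 → 53

53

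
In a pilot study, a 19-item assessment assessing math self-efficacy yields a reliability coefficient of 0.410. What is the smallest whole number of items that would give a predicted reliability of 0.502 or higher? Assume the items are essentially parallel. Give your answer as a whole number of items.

Rearranging the Spearman-Brown formula for n,
n = r*(1 − r) / [ r (1 − r*) ]
n = 0.502(1 − 0.410) / [0.410(1 − 0.502)]
n = 0.296180 / 0.204180 ≈ 1.4506
So the test needs 1.4506 × 19 ≈ 27.56 items; rounding up, 28.

28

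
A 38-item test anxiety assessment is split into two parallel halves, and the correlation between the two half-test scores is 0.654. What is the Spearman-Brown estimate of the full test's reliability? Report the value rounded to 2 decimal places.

0.79

The full test is twice the length of either half (n = 2).
r_full = 2(0.654) / (1 + 0.654)
       = 1.3080 / 1.6540 = 0.7908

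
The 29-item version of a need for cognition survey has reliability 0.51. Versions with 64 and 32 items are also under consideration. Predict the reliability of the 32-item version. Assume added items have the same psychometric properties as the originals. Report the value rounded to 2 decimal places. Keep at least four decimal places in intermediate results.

0.53

Only the ratio of lengths matters: n = 32/29 = 1.1034
r_{32} = n·r / (1 + (n − 1)·r) = 0.5627 / 1.0527 ≈ 0.5345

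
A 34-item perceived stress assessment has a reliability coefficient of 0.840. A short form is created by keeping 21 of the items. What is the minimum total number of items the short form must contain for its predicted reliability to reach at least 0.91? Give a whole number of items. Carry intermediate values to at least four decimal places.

First, r for the 21-item form: n = 21/34 = 0.6176, so r_21 = 0.6176·0.840/(1 + (0.6176 − 1)·0.840) = 0.7643
Then solve for n' with r_old = 0.7643, r_target = 0.91: n' = 0.91(1 − 0.7643)/[0.7643(1 − 0.91)] = 3.1181
Total items = 3.1181 × 21 = 65.48, rounded up to 66.

66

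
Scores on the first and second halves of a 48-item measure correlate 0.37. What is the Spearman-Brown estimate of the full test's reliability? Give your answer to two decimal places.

r_full = 2(0.37) / (1 + 0.37)
r_full = 0.7400 / 1.3700 ≈ 0.5401

0.54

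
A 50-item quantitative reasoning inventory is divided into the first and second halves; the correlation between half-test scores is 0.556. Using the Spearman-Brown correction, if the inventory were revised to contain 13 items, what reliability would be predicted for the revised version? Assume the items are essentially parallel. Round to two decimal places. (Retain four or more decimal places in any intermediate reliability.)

Full-test reliability from the split-half r: r_full = 2(0.556)/(1 + 0.556) = 0.7147
Length factor from 50 to 13 items: n = 13/50 = 0.2600
r_new = n·r_full / (1 + (n − 1)·r_full) = 0.1858 / 0.4711 ≈ 0.3944

0.39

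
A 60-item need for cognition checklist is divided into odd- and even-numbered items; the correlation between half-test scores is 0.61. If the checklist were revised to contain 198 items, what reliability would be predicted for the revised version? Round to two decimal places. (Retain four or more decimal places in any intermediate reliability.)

Full-test reliability from the split-half r: r_full = 2(0.61)/(1 + 0.61) = 0.7578
Then adjust to 198 items: n = 198/60 = 3.3000
r_new = n·r_full / (1 + (n − 1)·r_full) = 2.5007 / 2.7429 ≈ 0.9117

0.91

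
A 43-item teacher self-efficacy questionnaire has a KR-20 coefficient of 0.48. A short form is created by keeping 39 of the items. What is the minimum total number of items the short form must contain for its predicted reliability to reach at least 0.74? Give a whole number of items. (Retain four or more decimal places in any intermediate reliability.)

First, r for the 39-item form: n = 39/43 = 0.9070, so r_39 = 0.9070·0.48/(1 + (0.9070 − 1)·0.48) = 0.4557
Length factor from the short form to reach 0.74: n' = 0.74(1 − 0.4557) / [0.4557(1 − 0.74)] ≈ 3.3995
Items = 3.3995 × 39 ≈ 132.58 → 133

133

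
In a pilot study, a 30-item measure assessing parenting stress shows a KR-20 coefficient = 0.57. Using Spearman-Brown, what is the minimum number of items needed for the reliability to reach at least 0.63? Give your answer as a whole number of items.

Invert Spearman-Brown to solve for n:
n = r_target (1 − r_old) / [ r_old (1 − r_target) ]
n = 0.63 × (1 − 0.57) / [ 0.57 × (1 − 0.63) ]
  = 0.2709 / 0.2109 = 1.2845
So the test needs 1.2845 × 30 ≈ 38.53 items; rounding up, 39.

39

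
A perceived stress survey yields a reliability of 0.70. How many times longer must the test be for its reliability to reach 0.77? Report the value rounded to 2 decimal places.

1.43

n = 0.77(1 − 0.70) / [0.70(1 − 0.77)]
  = 0.2310 / 0.1610 = 1.4348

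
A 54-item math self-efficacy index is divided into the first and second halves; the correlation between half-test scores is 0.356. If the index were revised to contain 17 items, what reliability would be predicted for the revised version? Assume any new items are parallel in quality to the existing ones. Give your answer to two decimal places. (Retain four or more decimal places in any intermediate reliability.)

Spearman-Brown correction (n = 2): r_full = 2·0.356/(1 + 0.356) = 0.5251
Then adjust to 17 items: n = 17/54 = 0.3148
r_new = n·r_full / (1 + (n − 1)·r_full) = 0.1653 / 0.6402 ≈ 0.2582

0.26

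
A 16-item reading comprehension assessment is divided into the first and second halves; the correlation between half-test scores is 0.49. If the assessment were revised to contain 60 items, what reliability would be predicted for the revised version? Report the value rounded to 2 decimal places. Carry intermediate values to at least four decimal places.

0.88

Spearman-Brown correction (n = 2): r_full = 2·0.49/(1 + 0.49) = 0.6577
Length factor from 16 to 60 items: n = 60/16 = 3.7500
r_new = n·r_full / (1 + (n − 1)·r_full) = 2.4664 / 2.8087 ≈ 0.8781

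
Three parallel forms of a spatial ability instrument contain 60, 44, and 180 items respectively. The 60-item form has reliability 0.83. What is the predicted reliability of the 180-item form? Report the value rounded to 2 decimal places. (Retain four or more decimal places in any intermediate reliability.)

The 44-item form is not needed; work directly from the 60-item form with n = 180/60 = 3.0000.
r_{180} = n·r / (1 + (n − 1)·r) = 2.4900 / 2.6600 ≈ 0.9361

0.94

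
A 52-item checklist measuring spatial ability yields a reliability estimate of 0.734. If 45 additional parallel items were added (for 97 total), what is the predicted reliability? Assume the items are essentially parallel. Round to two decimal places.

The new length is 97/52 = 1.8654 times the old.
r_new = 1.8654·0.734 / [1 + (1.8654 − 1)·0.734]
r_new = 1.3692 / 1.6352 ≈ 0.8373

0.84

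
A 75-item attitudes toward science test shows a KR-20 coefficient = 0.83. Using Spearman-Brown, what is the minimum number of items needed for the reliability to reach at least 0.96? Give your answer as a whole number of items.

Spearman-Brown solved for the length factor n:
n = r_target (1 − r_old) / [ r_old (1 − r_target) ]
n = [0.96 × 0.17] / [0.83 × 0.04]
n = 0.1632 / 0.0332 ≈ 4.9157
Items needed = n × 75 = 4.9157 × 75 ≈ 368.68 → round up to 369

369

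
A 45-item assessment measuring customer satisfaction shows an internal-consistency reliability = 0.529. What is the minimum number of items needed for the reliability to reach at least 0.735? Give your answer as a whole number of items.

112

n = 0.735(1 − 0.529) / [0.529(1 − 0.735)]
n = 0.346185 / 0.140185 ≈ 2.4695
2.4695 × 45 = 111.13 → 112 items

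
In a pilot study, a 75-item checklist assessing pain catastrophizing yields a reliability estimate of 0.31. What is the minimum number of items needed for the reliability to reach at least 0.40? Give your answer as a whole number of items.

Invert Spearman-Brown to solve for n:
n = r*(1 − r) / [ r (1 − r*) ]
n = 0.40 × (1 − 0.31) / [ 0.31 × (1 − 0.40) ]
  = 0.2760 / 0.1860 = 1.4839
1.4839 × 75 = 111.29 → 112 items

112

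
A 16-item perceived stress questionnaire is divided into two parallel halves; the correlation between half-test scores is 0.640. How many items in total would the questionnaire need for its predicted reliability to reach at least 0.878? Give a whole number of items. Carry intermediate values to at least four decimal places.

33

Corrected full-test reliability: r_full = 2 × 0.640 / (1 + 0.640) ≈ 0.7805
n = r_tgt(1 − r_full) / [r_full(1 − r_tgt)] = 0.878 × 0.2195 / (0.7805 × 0.122) ≈ 2.0239
Items = 2.0239 × 16 ≈ 32.38 → 33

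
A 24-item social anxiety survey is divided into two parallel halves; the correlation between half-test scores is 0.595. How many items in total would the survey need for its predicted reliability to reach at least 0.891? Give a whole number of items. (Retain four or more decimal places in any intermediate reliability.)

Corrected full-test reliability: r_full = 2 × 0.595 / (1 + 0.595) ≈ 0.7461
n = r_tgt(1 − r_full) / [r_full(1 − r_tgt)] = 0.891 × 0.2539 / (0.7461 × 0.109) ≈ 2.7817
Required items = 2.7817 × 24 = 66.76, so 67 items.

67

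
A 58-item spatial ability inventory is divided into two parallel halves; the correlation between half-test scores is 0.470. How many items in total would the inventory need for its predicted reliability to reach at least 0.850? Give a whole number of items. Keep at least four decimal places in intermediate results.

186

r_full = 2(0.470)/(1 + 0.470) = 0.6395
n = r_tgt(1 − r_full) / [r_full(1 − r_tgt)] = 0.850 × 0.3605 / (0.6395 × 0.150) ≈ 3.1944
Required items = 3.1944 × 58 = 185.28, so 186 items.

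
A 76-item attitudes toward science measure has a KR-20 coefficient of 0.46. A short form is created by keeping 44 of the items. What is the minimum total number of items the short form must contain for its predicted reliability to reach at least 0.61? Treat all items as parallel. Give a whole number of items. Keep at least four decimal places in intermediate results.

140

Short-form reliability: n = 44/76 = 0.5789; r_44 = n·r/(1+(n−1)r) ≈ 0.3303
Length factor from the short form to reach 0.61: n' = 0.61(1 − 0.3303) / [0.3303(1 − 0.61)] ≈ 3.1713
Items = 3.1713 × 44 ≈ 139.54 → 140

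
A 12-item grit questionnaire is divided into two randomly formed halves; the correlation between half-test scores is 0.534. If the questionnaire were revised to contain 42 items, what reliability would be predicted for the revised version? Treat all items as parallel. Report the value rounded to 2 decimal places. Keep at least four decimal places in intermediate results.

0.89

Full-test reliability from the split-half r: r_full = 2(0.534)/(1 + 0.534) = 0.6962
Then adjust to 42 items: n = 42/12 = 3.5000
r_new = n·r_full / (1 + (n − 1)·r_full) = 2.4367 / 2.7405 ≈ 0.8891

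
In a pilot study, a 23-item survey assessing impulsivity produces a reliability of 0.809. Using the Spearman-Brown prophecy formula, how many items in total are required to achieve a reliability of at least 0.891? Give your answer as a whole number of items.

45

Rearranging the Spearman-Brown formula for n,
n = r_target (1 − r_old) / [ r_old (1 − r_target) ]
n = 0.891 × (1 − 0.809) / [ 0.809 × (1 − 0.891) ]
n = 0.170181 / 0.088181 ≈ 1.9299
1.9299 × 23 = 44.39 → 45 items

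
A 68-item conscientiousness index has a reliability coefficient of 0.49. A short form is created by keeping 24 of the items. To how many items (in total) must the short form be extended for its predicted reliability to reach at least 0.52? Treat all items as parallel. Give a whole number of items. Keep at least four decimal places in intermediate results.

First, r for the 24-item form: n = 24/68 = 0.3529, so r_24 = 0.3529·0.49/(1 + (0.3529 − 1)·0.49) = 0.2532
Then solve for n' with r_old = 0.2532, r_target = 0.52: n' = 0.52(1 − 0.2532)/[0.2532(1 − 0.52)] = 3.1952
Items = 3.1952 × 24 ≈ 76.68 → 77

77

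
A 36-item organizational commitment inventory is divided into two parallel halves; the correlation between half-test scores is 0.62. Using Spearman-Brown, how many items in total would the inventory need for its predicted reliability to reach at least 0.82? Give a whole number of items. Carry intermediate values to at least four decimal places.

51

Corrected full-test reliability: r_full = 2 × 0.62 / (1 + 0.62) ≈ 0.7654
Solve Spearman-Brown for n: n = 0.82(1 − 0.7654) / [0.7654(1 − 0.82)] = 1.3963
Items = 1.3963 × 36 ≈ 50.27 → 51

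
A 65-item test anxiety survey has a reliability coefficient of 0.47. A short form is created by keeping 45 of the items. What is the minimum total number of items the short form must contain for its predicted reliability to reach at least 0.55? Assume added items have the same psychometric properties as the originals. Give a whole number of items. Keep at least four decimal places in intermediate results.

First, r for the 45-item form: n = 45/65 = 0.6923, so r_45 = 0.6923·0.47/(1 + (0.6923 − 1)·0.47) = 0.3804
Then solve for n' with r_old = 0.3804, r_target = 0.55: n' = 0.55(1 − 0.3804)/[0.3804(1 − 0.55)] = 1.9908
Items = 1.9908 × 45 ≈ 89.59 → 90

90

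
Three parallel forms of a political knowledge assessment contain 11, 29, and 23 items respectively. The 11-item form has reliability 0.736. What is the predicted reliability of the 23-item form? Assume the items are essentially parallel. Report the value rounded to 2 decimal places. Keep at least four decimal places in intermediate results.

Only the ratio of lengths matters: n = 23/11 = 2.0909
r_{23} = n·r / (1 + (n − 1)·r) = 1.5389 / 1.8029 ≈ 0.8536

0.85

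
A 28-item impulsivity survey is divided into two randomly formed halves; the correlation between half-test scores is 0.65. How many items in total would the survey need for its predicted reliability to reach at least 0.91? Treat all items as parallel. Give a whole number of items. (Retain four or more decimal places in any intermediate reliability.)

77

Corrected full-test reliability: r_full = 2 × 0.65 / (1 + 0.65) ≈ 0.7879
Solve Spearman-Brown for n: n = 0.91(1 − 0.7879) / [0.7879(1 − 0.91)] = 2.7219
Items = 2.7219 × 28 ≈ 76.21 → 77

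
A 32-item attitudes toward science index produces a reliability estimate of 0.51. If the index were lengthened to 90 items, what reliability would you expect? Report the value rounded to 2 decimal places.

0.75

The new length is 90/32 = 2.8125 times the old.
Apply the Spearman-Brown prophecy formula, r' = nr / [1 + (n − 1)r]:
r_new = 2.8125·0.51 / [1 + (2.8125 − 1)·0.51]
r_new = 1.4344 / 1.9244 ≈ 0.7454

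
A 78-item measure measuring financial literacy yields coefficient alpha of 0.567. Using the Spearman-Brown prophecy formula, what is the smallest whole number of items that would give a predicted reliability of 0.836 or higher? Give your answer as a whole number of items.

n = [0.836 × 0.433] / [0.567 × 0.164]
n = 0.361988 / 0.092988 ≈ 3.8928
3.8928 × 78 = 303.64 → 304 items

304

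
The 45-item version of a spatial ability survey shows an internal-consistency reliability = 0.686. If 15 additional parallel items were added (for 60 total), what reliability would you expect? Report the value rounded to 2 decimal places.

0.74

The new length is 60/45 = 1.3333 times the old.
Spearman-Brown: r_new = n·r / (1 + (n − 1)·r)
r_new = (1.3333 × 0.686) / (1 + (1.3333 − 1) × 0.686)
r_new = 0.9146 / 1.2286 ≈ 0.7444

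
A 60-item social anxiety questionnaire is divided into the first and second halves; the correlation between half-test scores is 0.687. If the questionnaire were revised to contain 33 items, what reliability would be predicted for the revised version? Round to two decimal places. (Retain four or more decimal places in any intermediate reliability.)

First correct the split-half correlation to full-test reliability: r_full = 2 × 0.687 / (1 + 0.687) ≈ 0.8145
Then adjust to 33 items: n = 33/60 = 0.5500
r_new = n·r_full / (1 + (n − 1)·r_full) = 0.4480 / 0.6335 ≈ 0.7072

0.71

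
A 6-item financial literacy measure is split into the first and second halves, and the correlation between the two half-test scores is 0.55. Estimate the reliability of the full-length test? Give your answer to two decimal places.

0.71

Each half is half the length of the full test, so the full test is n = 2 times a half.
r_full = 2(0.55) / (1 + 0.55)
       = 1.1000 / 1.5500 = 0.7097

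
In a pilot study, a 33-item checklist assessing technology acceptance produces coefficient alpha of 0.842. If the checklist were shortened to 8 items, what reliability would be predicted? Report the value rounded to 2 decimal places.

Length ratio n = 8/33 = 0.2424
r_new = (0.2424 × 0.842) / (1 + (0.2424 − 1) × 0.842)
r_new = 0.2041 / 0.3621 ≈ 0.5637

0.56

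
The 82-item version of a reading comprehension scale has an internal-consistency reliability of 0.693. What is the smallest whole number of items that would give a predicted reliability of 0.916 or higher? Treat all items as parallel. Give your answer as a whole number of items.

397

n = [0.916 × 0.307] / [0.693 × 0.084]
n = 0.281212 / 0.058212 ≈ 4.8308
Items needed = n × 82 = 4.8308 × 82 ≈ 396.13 → round up to 397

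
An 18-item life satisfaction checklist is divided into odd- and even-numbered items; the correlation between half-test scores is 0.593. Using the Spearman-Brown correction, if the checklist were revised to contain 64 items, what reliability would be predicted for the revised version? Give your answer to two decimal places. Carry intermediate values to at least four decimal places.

0.91

Spearman-Brown correction (n = 2): r_full = 2·0.593/(1 + 0.593) = 0.7445
Then adjust to 64 items: n = 64/18 = 3.5556
r_new = n·r_full / (1 + (n − 1)·r_full) = 2.6471 / 2.9026 ≈ 0.9120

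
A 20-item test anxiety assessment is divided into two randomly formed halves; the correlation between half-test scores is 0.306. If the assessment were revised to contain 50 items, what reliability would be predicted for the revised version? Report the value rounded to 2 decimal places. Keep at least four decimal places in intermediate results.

Full-test reliability from the split-half r: r_full = 2(0.306)/(1 + 0.306) = 0.4686
Length factor from 20 to 50 items: n = 50/20 = 2.5000
r_new = n·r_full / (1 + (n − 1)·r_full) = 1.1715 / 1.7029 ≈ 0.6879

0.69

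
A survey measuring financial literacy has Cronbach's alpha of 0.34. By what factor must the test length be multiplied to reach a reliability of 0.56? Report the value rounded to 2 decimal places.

2.47

n = [0.56 × 0.66] / [0.34 × 0.44]
n = 0.3696 / 0.1496 ≈ 2.4706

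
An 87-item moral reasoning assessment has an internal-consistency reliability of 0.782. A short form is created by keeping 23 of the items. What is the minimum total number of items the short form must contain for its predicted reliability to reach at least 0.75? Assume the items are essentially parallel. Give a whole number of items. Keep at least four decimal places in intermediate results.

First, r for the 23-item form: n = 23/87 = 0.2644, so r_23 = 0.2644·0.782/(1 + (0.2644 − 1)·0.782) = 0.4868
Then solve for n' with r_old = 0.4868, r_target = 0.75: n' = 0.75(1 − 0.4868)/[0.4868(1 − 0.75)] = 3.1627
Items = 3.1627 × 23 ≈ 72.74 → 73

73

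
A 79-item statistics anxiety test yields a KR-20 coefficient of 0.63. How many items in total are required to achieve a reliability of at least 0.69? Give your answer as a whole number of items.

104

n = [0.69 × 0.37] / [0.63 × 0.31]
  = 0.2553 / 0.1953 = 1.3072
So the test needs 1.3072 × 79 ≈ 103.27 items; rounding up, 104.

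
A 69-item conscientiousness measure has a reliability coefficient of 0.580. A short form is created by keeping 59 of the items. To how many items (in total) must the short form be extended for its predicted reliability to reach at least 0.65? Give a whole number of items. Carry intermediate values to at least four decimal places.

First, r for the 59-item form: n = 59/69 = 0.8551, so r_59 = 0.8551·0.580/(1 + (0.8551 − 1)·0.580) = 0.5415
Then solve for n' with r_old = 0.5415, r_target = 0.65: n' = 0.65(1 − 0.5415)/[0.5415(1 − 0.65)] = 1.5725
Total items = 1.5725 × 59 = 92.78, rounded up to 93.

93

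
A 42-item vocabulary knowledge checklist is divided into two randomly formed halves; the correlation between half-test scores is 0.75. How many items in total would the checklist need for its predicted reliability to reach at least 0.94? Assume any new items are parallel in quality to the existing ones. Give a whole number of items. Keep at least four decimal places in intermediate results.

Corrected full-test reliability: r_full = 2 × 0.75 / (1 + 0.75) ≈ 0.8571
n = r_tgt(1 − r_full) / [r_full(1 − r_tgt)] = 0.94 × 0.1429 / (0.8571 × 0.06) ≈ 2.6120
Required items = 2.6120 × 42 = 109.70, so 110 items.

110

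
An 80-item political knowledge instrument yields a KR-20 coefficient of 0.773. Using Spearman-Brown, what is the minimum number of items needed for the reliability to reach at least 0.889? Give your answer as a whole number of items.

n = 0.889(1 − 0.773) / [0.773(1 − 0.889)]
n = 0.201803 / 0.085803 ≈ 2.3519
2.3519 × 80 = 188.15 → 189 items

189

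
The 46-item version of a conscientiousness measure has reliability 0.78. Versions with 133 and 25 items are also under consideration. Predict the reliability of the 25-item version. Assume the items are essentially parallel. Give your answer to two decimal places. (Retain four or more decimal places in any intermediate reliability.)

The 133-item form is not needed; work directly from the 46-item form with n = 25/46 = 0.5435.
r_{25} = n·r / (1 + (n − 1)·r) = 0.4239 / 0.6439 ≈ 0.6583

0.66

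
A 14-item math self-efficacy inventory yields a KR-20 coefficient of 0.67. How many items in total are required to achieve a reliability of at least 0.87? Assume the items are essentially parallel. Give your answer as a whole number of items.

Invert Spearman-Brown to solve for n:
n = r*(1 − r) / [ r (1 − r*) ]
n = [0.87 × 0.33] / [0.67 × 0.13]
n = 0.2871 / 0.0871 ≈ 3.2962
So the test needs 3.2962 × 14 ≈ 46.15 items; rounding up, 47.

47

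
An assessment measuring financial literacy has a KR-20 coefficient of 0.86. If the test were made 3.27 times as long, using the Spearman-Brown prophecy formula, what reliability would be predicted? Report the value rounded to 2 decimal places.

0.95

Spearman-Brown: r_new = n·r / (1 + (n − 1)·r)
r_new = 3.27·0.86 / [1 + (3.27 − 1)·0.86]
r_new = 2.8122 / 2.9522 ≈ 0.9526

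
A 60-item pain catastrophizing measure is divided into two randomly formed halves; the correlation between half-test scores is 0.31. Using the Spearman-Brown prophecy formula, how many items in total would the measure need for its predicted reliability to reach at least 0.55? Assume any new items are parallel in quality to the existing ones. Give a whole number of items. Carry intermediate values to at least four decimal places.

82

r_full = 2(0.31)/(1 + 0.31) = 0.4733
n = r_tgt(1 − r_full) / [r_full(1 − r_tgt)] = 0.55 × 0.5267 / (0.4733 × 0.45) ≈ 1.3601
Items = 1.3601 × 60 ≈ 81.61 → 82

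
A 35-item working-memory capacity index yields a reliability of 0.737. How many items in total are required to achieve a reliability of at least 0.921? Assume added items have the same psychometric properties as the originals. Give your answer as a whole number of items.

146

n = 0.921 × (1 − 0.737) / [ 0.737 × (1 − 0.921) ]
  = 0.242223 / 0.058223 = 4.1603
4.1603 × 35 = 145.61 → 146 items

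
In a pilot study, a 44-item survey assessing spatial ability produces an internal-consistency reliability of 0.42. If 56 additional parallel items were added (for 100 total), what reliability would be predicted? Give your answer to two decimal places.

The new length is 100/44 = 2.2727 times the old.
Spearman-Brown: r_new = n·r / (1 + (n − 1)·r)
r_new = (2.2727 × 0.42) / (1 + (2.2727 − 1) × 0.42)
r_new = 0.9545 / 1.5345 ≈ 0.6220

0.62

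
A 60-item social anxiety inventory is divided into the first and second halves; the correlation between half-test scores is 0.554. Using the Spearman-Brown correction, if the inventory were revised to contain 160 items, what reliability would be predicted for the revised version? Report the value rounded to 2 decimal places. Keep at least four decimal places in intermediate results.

0.87

First correct the split-half correlation to full-test reliability: r_full = 2 × 0.554 / (1 + 0.554) ≈ 0.7130
Then adjust to 160 items: n = 160/60 = 2.6667
r_new = n·r_full / (1 + (n − 1)·r_full) = 1.9014 / 2.1884 ≈ 0.8689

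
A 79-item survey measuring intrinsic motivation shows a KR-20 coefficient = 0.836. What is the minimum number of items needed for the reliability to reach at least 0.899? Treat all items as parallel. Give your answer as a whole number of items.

Spearman-Brown solved for the length factor n:
n = r_target (1 − r_old) / [ r_old (1 − r_target) ]
n = 0.899(1 − 0.836) / [0.836(1 − 0.899)]
n = 0.147436 / 0.084436 ≈ 1.7461
So the test needs 1.7461 × 79 ≈ 137.94 items; rounding up, 138.

138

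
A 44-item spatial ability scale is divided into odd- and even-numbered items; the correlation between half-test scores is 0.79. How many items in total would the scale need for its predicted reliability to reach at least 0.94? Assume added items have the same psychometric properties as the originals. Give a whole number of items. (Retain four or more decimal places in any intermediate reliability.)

92

Corrected full-test reliability: r_full = 2 × 0.79 / (1 + 0.79) ≈ 0.8827
Solve Spearman-Brown for n: n = 0.94(1 − 0.8827) / [0.8827(1 − 0.94)] = 2.0819
Items = 2.0819 × 44 ≈ 91.60 → 92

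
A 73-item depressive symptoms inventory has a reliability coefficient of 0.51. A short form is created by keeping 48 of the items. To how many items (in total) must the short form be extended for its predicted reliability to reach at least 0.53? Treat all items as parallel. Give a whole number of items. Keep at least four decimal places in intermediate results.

Short-form reliability: n = 48/73 = 0.6575; r_48 = n·r/(1+(n−1)r) ≈ 0.4063
Then solve for n' with r_old = 0.4063, r_target = 0.53: n' = 0.53(1 − 0.4063)/[0.4063(1 − 0.53)] = 1.6478
Total items = 1.6478 × 48 = 79.09, rounded up to 80.

80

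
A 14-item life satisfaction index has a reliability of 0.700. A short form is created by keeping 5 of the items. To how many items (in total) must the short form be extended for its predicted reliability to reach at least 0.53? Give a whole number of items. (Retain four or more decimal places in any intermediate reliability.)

7

Short-form reliability: n = 5/14 = 0.3571; r_5 = n·r/(1+(n−1)r) ≈ 0.4545
Length factor from the short form to reach 0.53: n' = 0.53(1 − 0.4545) / [0.4545(1 − 0.53)] ≈ 1.3534
Items = 1.3534 × 5 ≈ 6.77 → 7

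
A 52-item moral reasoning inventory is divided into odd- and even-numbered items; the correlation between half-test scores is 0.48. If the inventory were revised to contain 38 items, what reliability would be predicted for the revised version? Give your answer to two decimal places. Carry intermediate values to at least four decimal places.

Full-test reliability from the split-half r: r_full = 2(0.48)/(1 + 0.48) = 0.6486
Length factor from 52 to 38 items: n = 38/52 = 0.7308
r_new = n·r_full / (1 + (n − 1)·r_full) = 0.4740 / 0.8254 ≈ 0.5743

0.57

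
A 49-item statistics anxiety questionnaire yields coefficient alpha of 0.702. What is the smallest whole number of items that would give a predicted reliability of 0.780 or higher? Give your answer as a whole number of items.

n = 0.780(1 − 0.702) / [0.702(1 − 0.780)]
  = 0.232440 / 0.154440 = 1.5051
1.5051 × 49 = 73.75 → 74 items

74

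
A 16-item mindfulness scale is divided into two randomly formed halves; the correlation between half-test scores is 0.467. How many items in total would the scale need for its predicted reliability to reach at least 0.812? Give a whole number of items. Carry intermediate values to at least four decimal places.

r_full = 2(0.467)/(1 + 0.467) = 0.6367
n = r_tgt(1 − r_full) / [r_full(1 − r_tgt)] = 0.812 × 0.3633 / (0.6367 × 0.188) ≈ 2.4645
Required items = 2.4645 × 16 = 39.43, so 40 items.

40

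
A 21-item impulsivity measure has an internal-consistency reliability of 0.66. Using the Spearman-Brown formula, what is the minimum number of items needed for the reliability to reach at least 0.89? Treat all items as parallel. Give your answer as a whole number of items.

88

Invert Spearman-Brown to solve for n:
n = r*(1 − r) / [ r (1 − r*) ]
n = [0.89 × 0.34] / [0.66 × 0.11]
n = 0.3026 / 0.0726 ≈ 4.1680
Items needed = n × 21 = 4.1680 × 21 ≈ 87.53 → round up to 88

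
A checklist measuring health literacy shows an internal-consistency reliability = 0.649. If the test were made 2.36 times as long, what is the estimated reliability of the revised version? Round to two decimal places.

By Spearman-Brown, r_new = n r / (1 + (n − 1) r).
r_new = (2.36 × 0.649) / (1 + (2.36 − 1) × 0.649)
     = 1.5316 / 1.8826 = 0.8136

0.81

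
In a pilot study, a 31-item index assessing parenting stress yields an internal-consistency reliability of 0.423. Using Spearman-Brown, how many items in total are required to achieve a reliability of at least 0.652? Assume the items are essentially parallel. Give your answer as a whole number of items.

80

n = 0.652(1 − 0.423) / [0.423(1 − 0.652)]
  = 0.376204 / 0.147204 = 2.5557
So the test needs 2.5557 × 31 ≈ 79.23 items; rounding up, 80.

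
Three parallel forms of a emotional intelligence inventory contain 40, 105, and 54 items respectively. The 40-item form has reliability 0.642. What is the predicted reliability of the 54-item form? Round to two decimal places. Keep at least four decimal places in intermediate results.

The 105-item form is not needed; work directly from the 40-item form with n = 54/40 = 1.3500.
r_{54} = n·r / (1 + (n − 1)·r) = 0.8667 / 1.2247 ≈ 0.7077

0.71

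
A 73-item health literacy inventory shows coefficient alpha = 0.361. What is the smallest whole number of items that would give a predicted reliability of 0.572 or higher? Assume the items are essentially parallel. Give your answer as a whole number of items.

173

Invert Spearman-Brown to solve for n:
n = r_target (1 − r_old) / [ r_old (1 − r_target) ]
n = 0.572(1 − 0.361) / [0.361(1 − 0.572)]
n = 0.365508 / 0.154508 ≈ 2.3656
So the test needs 2.3656 × 73 ≈ 172.69 items; rounding up, 173.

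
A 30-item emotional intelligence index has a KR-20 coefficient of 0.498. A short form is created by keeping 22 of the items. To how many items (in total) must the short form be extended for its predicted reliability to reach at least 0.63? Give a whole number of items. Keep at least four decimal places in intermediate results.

52

First, r for the 22-item form: n = 22/30 = 0.7333, so r_22 = 0.7333·0.498/(1 + (0.7333 − 1)·0.498) = 0.4211
Then solve for n' with r_old = 0.4211, r_target = 0.63: n' = 0.63(1 − 0.4211)/[0.4211(1 − 0.63)] = 2.3408
Items = 2.3408 × 22 ≈ 51.50 → 52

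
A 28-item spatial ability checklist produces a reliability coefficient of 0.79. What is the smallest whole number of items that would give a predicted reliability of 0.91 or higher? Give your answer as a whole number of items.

76

Spearman-Brown solved for the length factor n:
n = r*(1 − r) / [ r (1 − r*) ]
n = 0.91 × (1 − 0.79) / [ 0.79 × (1 − 0.91) ]
n = 0.1911 / 0.0711 ≈ 2.6878
So the test needs 2.6878 × 28 ≈ 75.26 items; rounding up, 76.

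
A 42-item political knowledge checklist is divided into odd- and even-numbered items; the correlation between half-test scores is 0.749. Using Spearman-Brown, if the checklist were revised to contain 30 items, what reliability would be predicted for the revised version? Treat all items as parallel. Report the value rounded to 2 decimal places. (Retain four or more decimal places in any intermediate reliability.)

0.81

Full-test reliability from the split-half r: r_full = 2(0.749)/(1 + 0.749) = 0.8565
Then adjust to 30 items: n = 30/42 = 0.7143
r_new = n·r_full / (1 + (n − 1)·r_full) = 0.6118 / 0.7553 ≈ 0.8100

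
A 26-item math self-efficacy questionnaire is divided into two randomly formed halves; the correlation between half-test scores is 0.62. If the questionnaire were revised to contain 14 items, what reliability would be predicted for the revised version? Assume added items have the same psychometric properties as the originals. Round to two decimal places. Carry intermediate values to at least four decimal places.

Spearman-Brown correction (n = 2): r_full = 2·0.62/(1 + 0.62) = 0.7654
Length factor from 26 to 14 items: n = 14/26 = 0.5385
r_new = n·r_full / (1 + (n − 1)·r_full) = 0.4122 / 0.6468 ≈ 0.6373

0.64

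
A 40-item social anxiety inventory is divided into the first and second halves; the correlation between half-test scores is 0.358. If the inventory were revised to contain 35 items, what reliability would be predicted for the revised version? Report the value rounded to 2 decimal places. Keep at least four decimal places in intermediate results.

Spearman-Brown correction (n = 2): r_full = 2·0.358/(1 + 0.358) = 0.5272
Length factor from 40 to 35 items: n = 35/40 = 0.8750
r_new = n·r_full / (1 + (n − 1)·r_full) = 0.4613 / 0.9341 ≈ 0.4938

0.49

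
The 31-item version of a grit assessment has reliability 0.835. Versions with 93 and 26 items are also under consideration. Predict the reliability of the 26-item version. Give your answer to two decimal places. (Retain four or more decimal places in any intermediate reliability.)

The 93-item form is not needed; work directly from the 31-item form with n = 26/31 = 0.8387.
r_{26} = n·r / (1 + (n − 1)·r) = 0.7003 / 0.8653 ≈ 0.8093

0.81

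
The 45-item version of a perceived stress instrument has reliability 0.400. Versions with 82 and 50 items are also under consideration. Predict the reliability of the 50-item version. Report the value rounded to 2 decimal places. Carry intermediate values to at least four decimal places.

0.43

Only the ratio of lengths matters: n = 50/45 = 1.1111
r_{50} = n·r / (1 + (n − 1)·r) = 0.4444 / 1.0444 ≈ 0.4255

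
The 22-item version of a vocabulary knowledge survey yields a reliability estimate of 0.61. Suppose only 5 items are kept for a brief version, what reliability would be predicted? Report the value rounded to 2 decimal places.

0.26

n = 5/22 = 0.2273
r_new = (0.2273 × 0.61) / (1 + (0.2273 − 1) × 0.61)
     = 0.1387 / 0.5287 = 0.2623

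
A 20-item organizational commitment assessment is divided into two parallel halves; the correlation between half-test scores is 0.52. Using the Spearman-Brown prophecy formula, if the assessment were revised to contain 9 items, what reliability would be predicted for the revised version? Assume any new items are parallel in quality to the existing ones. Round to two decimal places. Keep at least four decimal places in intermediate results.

0.49

First correct the split-half correlation to full-test reliability: r_full = 2 × 0.52 / (1 + 0.52) ≈ 0.6842
Length factor from 20 to 9 items: n = 9/20 = 0.4500
r_new = n·r_full / (1 + (n − 1)·r_full) = 0.3079 / 0.6237 ≈ 0.4937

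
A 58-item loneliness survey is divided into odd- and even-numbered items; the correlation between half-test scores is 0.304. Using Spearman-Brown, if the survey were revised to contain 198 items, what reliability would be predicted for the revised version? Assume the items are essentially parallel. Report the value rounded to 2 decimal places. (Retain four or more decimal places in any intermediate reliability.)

First correct the split-half correlation to full-test reliability: r_full = 2 × 0.304 / (1 + 0.304) ≈ 0.4663
Then adjust to 198 items: n = 198/58 = 3.4138
r_new = n·r_full / (1 + (n − 1)·r_full) = 1.5919 / 2.1256 ≈ 0.7489

0.75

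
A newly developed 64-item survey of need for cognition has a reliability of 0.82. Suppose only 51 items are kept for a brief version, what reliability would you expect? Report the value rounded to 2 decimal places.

n = 51/64 = 0.7969
Apply the Spearman-Brown prophecy formula, r' = nr / [1 + (n − 1)r]:
r_new = (0.7969 × 0.82) / (1 + (0.7969 − 1) × 0.82)
     = 0.6535 / 0.8335 = 0.7840

0.78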